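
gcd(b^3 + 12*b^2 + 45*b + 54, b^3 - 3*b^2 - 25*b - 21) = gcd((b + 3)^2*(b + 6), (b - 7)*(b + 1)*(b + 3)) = b + 3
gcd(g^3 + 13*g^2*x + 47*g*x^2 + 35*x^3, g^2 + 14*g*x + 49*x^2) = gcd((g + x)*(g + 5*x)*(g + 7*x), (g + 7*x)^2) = g + 7*x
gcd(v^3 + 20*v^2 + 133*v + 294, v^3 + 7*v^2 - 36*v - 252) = v^2 + 13*v + 42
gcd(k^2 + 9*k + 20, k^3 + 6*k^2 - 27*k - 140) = k + 4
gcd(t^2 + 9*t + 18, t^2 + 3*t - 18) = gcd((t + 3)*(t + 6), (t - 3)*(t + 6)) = t + 6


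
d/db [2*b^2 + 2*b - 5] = 4*b + 2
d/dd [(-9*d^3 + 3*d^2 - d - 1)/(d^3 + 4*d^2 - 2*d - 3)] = (-39*d^4 + 38*d^3 + 82*d^2 - 10*d + 1)/(d^6 + 8*d^5 + 12*d^4 - 22*d^3 - 20*d^2 + 12*d + 9)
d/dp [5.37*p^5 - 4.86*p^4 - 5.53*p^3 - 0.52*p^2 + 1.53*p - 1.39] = 26.85*p^4 - 19.44*p^3 - 16.59*p^2 - 1.04*p + 1.53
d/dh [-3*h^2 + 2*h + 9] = 2 - 6*h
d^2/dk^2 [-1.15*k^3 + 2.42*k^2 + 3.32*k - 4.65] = 4.84 - 6.9*k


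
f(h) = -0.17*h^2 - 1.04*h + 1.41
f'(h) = -0.34*h - 1.04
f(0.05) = 1.36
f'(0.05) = -1.06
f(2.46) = -2.18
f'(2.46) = -1.88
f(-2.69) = 2.98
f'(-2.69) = -0.13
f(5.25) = -8.74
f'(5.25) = -2.82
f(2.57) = -2.39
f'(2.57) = -1.91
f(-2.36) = 2.92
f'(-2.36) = -0.24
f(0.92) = 0.31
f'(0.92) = -1.35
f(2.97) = -3.18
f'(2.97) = -2.05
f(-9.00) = -3.00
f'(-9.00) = 2.02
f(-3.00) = 3.00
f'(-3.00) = -0.02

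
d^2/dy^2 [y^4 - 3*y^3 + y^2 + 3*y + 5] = 12*y^2 - 18*y + 2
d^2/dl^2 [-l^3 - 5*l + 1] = -6*l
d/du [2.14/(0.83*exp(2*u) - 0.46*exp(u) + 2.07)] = (0.9844 - 3.5524*exp(u))*exp(u)/(0.83*exp(2*u) - 0.46*exp(u) + 2.07)^2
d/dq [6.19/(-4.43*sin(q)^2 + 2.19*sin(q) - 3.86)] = (54.8434*sin(q) - 13.5561)*cos(q)/(4.43*sin(q)^2 - 2.19*sin(q) + 3.86)^2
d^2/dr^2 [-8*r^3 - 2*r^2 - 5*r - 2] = -48*r - 4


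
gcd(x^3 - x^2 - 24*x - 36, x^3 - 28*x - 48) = x^2 - 4*x - 12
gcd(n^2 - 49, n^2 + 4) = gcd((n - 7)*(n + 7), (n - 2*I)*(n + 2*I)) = 1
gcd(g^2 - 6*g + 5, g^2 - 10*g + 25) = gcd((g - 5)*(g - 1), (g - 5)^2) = g - 5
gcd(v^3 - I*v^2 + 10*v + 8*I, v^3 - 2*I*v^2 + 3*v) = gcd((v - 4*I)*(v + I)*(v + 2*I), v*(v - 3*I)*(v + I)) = v + I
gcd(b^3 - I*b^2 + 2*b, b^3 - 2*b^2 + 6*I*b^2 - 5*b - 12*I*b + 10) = b + I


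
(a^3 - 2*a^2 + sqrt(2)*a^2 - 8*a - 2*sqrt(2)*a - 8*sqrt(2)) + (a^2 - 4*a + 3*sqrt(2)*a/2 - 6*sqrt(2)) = a^3 - a^2 + sqrt(2)*a^2 - 12*a - sqrt(2)*a/2 - 14*sqrt(2)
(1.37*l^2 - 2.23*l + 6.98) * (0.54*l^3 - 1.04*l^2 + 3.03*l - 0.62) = 0.7398*l^5 - 2.629*l^4 + 10.2395*l^3 - 14.8655*l^2 + 22.532*l - 4.3276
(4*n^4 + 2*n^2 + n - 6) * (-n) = -4*n^5 - 2*n^3 - n^2 + 6*n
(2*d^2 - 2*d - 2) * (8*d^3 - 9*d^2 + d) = 16*d^5 - 34*d^4 + 4*d^3 + 16*d^2 - 2*d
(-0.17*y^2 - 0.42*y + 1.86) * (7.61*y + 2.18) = -1.2937*y^3 - 3.5668*y^2 + 13.239*y + 4.0548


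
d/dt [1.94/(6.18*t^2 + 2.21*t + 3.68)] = (-23.9784*t - 4.2874)/(6.18*t^2 + 2.21*t + 3.68)^2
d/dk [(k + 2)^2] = 2*k + 4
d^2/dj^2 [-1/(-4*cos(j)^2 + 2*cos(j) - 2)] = (16*sin(j)^4 - sin(j)^2 + 17*cos(j)/2 - 3*cos(3*j)/2 - 13)/(2*(2*sin(j)^2 + cos(j) - 3)^3)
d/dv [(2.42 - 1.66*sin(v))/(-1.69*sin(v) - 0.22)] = 4.455*cos(v)/(1.69*sin(v) + 0.22)^2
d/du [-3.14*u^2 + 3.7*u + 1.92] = 3.7 - 6.28*u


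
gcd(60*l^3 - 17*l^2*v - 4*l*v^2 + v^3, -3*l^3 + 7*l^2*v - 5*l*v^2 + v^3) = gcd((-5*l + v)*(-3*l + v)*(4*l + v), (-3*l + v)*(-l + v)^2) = -3*l + v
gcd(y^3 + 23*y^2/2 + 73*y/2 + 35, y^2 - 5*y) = 1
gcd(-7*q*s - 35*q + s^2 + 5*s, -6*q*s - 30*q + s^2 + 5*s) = s + 5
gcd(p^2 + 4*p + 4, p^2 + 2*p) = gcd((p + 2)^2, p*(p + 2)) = p + 2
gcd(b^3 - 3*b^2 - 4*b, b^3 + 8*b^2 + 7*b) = b^2 + b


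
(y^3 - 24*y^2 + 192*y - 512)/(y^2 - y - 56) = (y^2 - 16*y + 64)/(y + 7)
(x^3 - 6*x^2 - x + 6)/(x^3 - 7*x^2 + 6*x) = (x + 1)/x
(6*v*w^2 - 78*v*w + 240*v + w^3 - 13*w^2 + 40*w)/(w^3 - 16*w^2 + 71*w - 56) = (6*v*w - 30*v + w^2 - 5*w)/(w^2 - 8*w + 7)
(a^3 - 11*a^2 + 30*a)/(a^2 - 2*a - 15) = a*(a - 6)/(a + 3)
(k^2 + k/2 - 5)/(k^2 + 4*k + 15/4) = 2*(k - 2)/(2*k + 3)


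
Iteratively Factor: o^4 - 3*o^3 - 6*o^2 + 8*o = (o - 4)*(o^3 + o^2 - 2*o) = (o - 4)*(o - 1)*(o^2 + 2*o) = (o - 4)*(o - 1)*(o + 2)*(o)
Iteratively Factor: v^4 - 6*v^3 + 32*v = (v - 4)*(v^3 - 2*v^2 - 8*v) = (v - 4)^2*(v^2 + 2*v) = (v - 4)^2*(v + 2)*(v)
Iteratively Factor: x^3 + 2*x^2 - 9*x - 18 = (x + 3)*(x^2 - x - 6) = (x - 3)*(x + 3)*(x + 2)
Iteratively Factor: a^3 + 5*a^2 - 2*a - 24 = (a + 3)*(a^2 + 2*a - 8) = (a + 3)*(a + 4)*(a - 2)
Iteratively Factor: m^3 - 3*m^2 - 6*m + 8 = (m - 1)*(m^2 - 2*m - 8) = (m - 4)*(m - 1)*(m + 2)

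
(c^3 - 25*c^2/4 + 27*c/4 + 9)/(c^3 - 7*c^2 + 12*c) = (c + 3/4)/c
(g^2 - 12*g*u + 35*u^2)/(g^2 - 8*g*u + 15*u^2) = (-g + 7*u)/(-g + 3*u)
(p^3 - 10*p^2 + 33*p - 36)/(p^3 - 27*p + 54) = (p - 4)/(p + 6)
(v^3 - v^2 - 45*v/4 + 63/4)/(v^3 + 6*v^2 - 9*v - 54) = (v^2 + 2*v - 21/4)/(v^2 + 9*v + 18)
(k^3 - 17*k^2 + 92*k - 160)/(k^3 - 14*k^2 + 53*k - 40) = (k - 4)/(k - 1)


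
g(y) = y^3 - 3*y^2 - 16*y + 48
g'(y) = 3*y^2 - 6*y - 16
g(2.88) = 0.92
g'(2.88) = -8.40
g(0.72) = 35.30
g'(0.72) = -18.76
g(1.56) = 19.54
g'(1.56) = -18.06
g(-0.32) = 52.78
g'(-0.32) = -13.77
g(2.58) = 3.92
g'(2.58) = -11.51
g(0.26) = 43.65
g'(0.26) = -17.36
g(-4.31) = -18.83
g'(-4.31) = 65.59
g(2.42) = 5.88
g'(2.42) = -12.95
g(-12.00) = -1920.00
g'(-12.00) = 488.00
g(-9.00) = -780.00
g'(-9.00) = 281.00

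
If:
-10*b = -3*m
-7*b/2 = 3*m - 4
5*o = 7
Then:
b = 8/27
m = 80/81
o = 7/5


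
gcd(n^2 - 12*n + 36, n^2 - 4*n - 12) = n - 6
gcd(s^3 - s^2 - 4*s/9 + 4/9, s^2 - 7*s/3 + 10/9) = s - 2/3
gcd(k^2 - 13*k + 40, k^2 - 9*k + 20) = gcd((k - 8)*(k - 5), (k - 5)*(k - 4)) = k - 5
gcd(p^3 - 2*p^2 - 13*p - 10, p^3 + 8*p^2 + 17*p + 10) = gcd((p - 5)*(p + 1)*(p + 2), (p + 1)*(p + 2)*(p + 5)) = p^2 + 3*p + 2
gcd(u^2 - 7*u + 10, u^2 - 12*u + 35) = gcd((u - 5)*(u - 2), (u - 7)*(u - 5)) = u - 5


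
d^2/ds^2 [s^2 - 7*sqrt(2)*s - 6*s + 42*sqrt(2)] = 2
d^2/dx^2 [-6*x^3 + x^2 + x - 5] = 2 - 36*x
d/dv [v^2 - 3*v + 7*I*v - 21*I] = 2*v - 3 + 7*I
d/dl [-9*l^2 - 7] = -18*l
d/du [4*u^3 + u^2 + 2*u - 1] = 12*u^2 + 2*u + 2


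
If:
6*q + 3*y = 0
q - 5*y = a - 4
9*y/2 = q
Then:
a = 4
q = 0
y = 0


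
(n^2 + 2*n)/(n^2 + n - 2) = n/(n - 1)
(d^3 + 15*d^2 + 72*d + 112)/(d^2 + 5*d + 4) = (d^2 + 11*d + 28)/(d + 1)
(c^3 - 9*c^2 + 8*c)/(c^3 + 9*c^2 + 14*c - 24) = c*(c - 8)/(c^2 + 10*c + 24)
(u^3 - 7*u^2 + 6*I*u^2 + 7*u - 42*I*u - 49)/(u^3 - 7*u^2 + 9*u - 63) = (u^2 + 6*I*u + 7)/(u^2 + 9)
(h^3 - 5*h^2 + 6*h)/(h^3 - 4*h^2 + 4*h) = (h - 3)/(h - 2)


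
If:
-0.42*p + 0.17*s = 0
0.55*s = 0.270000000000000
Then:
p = 0.20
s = 0.49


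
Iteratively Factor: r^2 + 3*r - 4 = (r + 4)*(r - 1)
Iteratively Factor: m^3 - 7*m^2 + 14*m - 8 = (m - 2)*(m^2 - 5*m + 4) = (m - 4)*(m - 2)*(m - 1)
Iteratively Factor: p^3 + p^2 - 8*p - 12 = (p + 2)*(p^2 - p - 6) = (p + 2)^2*(p - 3)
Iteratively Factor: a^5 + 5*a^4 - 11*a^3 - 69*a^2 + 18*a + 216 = (a + 3)*(a^4 + 2*a^3 - 17*a^2 - 18*a + 72) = (a + 3)*(a + 4)*(a^3 - 2*a^2 - 9*a + 18) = (a + 3)^2*(a + 4)*(a^2 - 5*a + 6) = (a - 3)*(a + 3)^2*(a + 4)*(a - 2)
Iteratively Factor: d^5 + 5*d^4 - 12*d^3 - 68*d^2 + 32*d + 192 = (d + 4)*(d^4 + d^3 - 16*d^2 - 4*d + 48) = (d + 4)^2*(d^3 - 3*d^2 - 4*d + 12) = (d - 2)*(d + 4)^2*(d^2 - d - 6) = (d - 2)*(d + 2)*(d + 4)^2*(d - 3)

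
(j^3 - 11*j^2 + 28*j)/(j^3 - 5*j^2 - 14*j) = (j - 4)/(j + 2)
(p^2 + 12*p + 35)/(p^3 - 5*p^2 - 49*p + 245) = (p + 5)/(p^2 - 12*p + 35)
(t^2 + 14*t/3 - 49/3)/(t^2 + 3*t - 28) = (t - 7/3)/(t - 4)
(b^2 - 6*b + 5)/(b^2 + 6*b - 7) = (b - 5)/(b + 7)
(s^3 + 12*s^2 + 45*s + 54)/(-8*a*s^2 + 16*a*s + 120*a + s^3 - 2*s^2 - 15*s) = (s^2 + 9*s + 18)/(-8*a*s + 40*a + s^2 - 5*s)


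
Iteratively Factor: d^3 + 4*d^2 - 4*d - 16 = (d + 2)*(d^2 + 2*d - 8) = (d - 2)*(d + 2)*(d + 4)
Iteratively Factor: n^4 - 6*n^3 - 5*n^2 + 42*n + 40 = (n + 2)*(n^3 - 8*n^2 + 11*n + 20) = (n - 5)*(n + 2)*(n^2 - 3*n - 4) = (n - 5)*(n - 4)*(n + 2)*(n + 1)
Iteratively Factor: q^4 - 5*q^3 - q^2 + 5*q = (q - 5)*(q^3 - q) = q*(q - 5)*(q^2 - 1) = q*(q - 5)*(q + 1)*(q - 1)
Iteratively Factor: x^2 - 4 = (x - 2)*(x + 2)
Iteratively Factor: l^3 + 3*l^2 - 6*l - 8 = (l + 4)*(l^2 - l - 2) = (l + 1)*(l + 4)*(l - 2)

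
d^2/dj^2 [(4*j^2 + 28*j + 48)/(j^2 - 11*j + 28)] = 48*(3*j^3 - 8*j^2 - 164*j + 676)/(j^6 - 33*j^5 + 447*j^4 - 3179*j^3 + 12516*j^2 - 25872*j + 21952)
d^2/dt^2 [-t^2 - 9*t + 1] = -2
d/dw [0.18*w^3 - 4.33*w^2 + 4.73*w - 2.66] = 0.54*w^2 - 8.66*w + 4.73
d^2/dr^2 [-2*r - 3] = 0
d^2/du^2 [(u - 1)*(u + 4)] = 2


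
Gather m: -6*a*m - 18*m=m*(-6*a - 18)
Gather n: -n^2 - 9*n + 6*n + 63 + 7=-n^2 - 3*n + 70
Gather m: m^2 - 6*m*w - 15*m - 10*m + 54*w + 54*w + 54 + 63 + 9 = m^2 + m*(-6*w - 25) + 108*w + 126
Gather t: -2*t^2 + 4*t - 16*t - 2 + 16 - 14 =-2*t^2 - 12*t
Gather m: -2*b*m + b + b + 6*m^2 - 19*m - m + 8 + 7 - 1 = 2*b + 6*m^2 + m*(-2*b - 20) + 14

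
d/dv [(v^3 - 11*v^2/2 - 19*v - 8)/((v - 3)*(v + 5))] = (v^4 + 4*v^3 - 37*v^2 + 181*v + 301)/(v^4 + 4*v^3 - 26*v^2 - 60*v + 225)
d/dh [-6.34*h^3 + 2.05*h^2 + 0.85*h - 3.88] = -19.02*h^2 + 4.1*h + 0.85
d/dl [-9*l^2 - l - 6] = -18*l - 1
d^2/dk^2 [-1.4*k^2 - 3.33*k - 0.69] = -2.80000000000000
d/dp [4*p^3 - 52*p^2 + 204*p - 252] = 12*p^2 - 104*p + 204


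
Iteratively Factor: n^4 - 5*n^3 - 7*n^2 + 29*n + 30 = (n + 2)*(n^3 - 7*n^2 + 7*n + 15) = (n - 5)*(n + 2)*(n^2 - 2*n - 3) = (n - 5)*(n + 1)*(n + 2)*(n - 3)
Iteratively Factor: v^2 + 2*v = (v + 2)*(v)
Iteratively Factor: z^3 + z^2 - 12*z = (z + 4)*(z^2 - 3*z) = z*(z + 4)*(z - 3)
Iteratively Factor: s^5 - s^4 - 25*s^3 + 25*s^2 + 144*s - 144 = (s - 4)*(s^4 + 3*s^3 - 13*s^2 - 27*s + 36) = (s - 4)*(s + 4)*(s^3 - s^2 - 9*s + 9) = (s - 4)*(s - 1)*(s + 4)*(s^2 - 9) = (s - 4)*(s - 1)*(s + 3)*(s + 4)*(s - 3)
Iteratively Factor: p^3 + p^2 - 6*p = (p + 3)*(p^2 - 2*p) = (p - 2)*(p + 3)*(p)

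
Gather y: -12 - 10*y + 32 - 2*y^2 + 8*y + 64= -2*y^2 - 2*y + 84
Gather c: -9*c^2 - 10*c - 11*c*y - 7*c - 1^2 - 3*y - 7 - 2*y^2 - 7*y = -9*c^2 + c*(-11*y - 17) - 2*y^2 - 10*y - 8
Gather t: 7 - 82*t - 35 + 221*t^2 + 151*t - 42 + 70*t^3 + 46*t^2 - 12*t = 70*t^3 + 267*t^2 + 57*t - 70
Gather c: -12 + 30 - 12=6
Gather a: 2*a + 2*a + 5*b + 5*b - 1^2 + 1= 4*a + 10*b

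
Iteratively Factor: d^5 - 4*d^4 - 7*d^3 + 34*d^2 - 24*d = (d - 2)*(d^4 - 2*d^3 - 11*d^2 + 12*d) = (d - 4)*(d - 2)*(d^3 + 2*d^2 - 3*d) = (d - 4)*(d - 2)*(d + 3)*(d^2 - d) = (d - 4)*(d - 2)*(d - 1)*(d + 3)*(d)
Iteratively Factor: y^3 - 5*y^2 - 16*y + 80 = (y + 4)*(y^2 - 9*y + 20) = (y - 5)*(y + 4)*(y - 4)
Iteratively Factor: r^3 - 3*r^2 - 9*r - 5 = (r + 1)*(r^2 - 4*r - 5) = (r + 1)^2*(r - 5)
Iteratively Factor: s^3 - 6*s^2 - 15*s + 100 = (s + 4)*(s^2 - 10*s + 25) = (s - 5)*(s + 4)*(s - 5)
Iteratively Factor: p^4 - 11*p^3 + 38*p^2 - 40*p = (p)*(p^3 - 11*p^2 + 38*p - 40) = p*(p - 5)*(p^2 - 6*p + 8) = p*(p - 5)*(p - 2)*(p - 4)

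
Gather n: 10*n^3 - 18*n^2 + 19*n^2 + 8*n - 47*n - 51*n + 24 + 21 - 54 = 10*n^3 + n^2 - 90*n - 9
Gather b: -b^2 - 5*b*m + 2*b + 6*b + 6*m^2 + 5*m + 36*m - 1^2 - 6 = -b^2 + b*(8 - 5*m) + 6*m^2 + 41*m - 7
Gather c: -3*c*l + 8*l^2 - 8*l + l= -3*c*l + 8*l^2 - 7*l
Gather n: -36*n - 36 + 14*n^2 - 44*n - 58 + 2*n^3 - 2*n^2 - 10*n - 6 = 2*n^3 + 12*n^2 - 90*n - 100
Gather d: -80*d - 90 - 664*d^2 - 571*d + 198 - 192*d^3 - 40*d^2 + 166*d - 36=-192*d^3 - 704*d^2 - 485*d + 72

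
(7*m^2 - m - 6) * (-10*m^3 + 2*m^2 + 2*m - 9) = -70*m^5 + 24*m^4 + 72*m^3 - 77*m^2 - 3*m + 54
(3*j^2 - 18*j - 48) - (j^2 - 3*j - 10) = 2*j^2 - 15*j - 38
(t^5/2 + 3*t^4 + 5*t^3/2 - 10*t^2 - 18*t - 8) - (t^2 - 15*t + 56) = t^5/2 + 3*t^4 + 5*t^3/2 - 11*t^2 - 3*t - 64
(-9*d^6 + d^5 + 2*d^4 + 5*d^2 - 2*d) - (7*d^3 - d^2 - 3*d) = -9*d^6 + d^5 + 2*d^4 - 7*d^3 + 6*d^2 + d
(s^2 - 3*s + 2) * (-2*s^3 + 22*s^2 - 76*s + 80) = -2*s^5 + 28*s^4 - 146*s^3 + 352*s^2 - 392*s + 160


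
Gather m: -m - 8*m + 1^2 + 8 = 9 - 9*m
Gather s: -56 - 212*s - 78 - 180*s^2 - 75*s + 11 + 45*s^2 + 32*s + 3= -135*s^2 - 255*s - 120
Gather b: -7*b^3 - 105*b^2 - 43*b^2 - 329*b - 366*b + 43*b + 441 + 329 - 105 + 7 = -7*b^3 - 148*b^2 - 652*b + 672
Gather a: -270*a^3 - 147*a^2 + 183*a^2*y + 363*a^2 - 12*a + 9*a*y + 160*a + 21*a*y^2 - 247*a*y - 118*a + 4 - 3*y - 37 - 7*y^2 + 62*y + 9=-270*a^3 + a^2*(183*y + 216) + a*(21*y^2 - 238*y + 30) - 7*y^2 + 59*y - 24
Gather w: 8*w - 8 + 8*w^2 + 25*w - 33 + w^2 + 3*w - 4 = 9*w^2 + 36*w - 45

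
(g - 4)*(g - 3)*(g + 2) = g^3 - 5*g^2 - 2*g + 24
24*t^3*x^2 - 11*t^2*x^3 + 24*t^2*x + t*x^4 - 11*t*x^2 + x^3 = x*(-8*t + x)*(-3*t + x)*(t*x + 1)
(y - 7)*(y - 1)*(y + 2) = y^3 - 6*y^2 - 9*y + 14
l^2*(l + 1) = l^3 + l^2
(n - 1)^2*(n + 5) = n^3 + 3*n^2 - 9*n + 5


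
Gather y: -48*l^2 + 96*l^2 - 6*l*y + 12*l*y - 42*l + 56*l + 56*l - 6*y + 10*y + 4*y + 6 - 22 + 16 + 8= 48*l^2 + 70*l + y*(6*l + 8) + 8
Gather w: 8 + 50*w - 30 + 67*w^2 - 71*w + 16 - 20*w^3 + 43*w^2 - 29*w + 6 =-20*w^3 + 110*w^2 - 50*w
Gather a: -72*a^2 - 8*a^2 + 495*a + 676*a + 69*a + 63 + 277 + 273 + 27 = -80*a^2 + 1240*a + 640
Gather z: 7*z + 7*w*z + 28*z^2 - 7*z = 7*w*z + 28*z^2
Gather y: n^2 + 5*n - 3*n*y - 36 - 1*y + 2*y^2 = n^2 + 5*n + 2*y^2 + y*(-3*n - 1) - 36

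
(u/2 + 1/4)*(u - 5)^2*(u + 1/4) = u^4/2 - 37*u^3/8 + 141*u^2/16 + 35*u/4 + 25/16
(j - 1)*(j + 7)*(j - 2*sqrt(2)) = j^3 - 2*sqrt(2)*j^2 + 6*j^2 - 12*sqrt(2)*j - 7*j + 14*sqrt(2)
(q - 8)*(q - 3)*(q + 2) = q^3 - 9*q^2 + 2*q + 48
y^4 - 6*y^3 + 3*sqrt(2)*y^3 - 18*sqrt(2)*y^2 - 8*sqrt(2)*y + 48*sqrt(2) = (y - 6)*(y - sqrt(2))*(y + 2*sqrt(2))^2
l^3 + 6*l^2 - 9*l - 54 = (l - 3)*(l + 3)*(l + 6)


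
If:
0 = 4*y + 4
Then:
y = -1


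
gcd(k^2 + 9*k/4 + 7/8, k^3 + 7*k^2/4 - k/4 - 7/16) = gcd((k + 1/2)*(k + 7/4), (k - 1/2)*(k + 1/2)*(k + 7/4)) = k^2 + 9*k/4 + 7/8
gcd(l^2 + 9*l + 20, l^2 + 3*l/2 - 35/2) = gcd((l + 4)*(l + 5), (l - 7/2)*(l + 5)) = l + 5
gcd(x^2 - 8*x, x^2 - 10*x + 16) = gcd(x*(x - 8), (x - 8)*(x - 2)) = x - 8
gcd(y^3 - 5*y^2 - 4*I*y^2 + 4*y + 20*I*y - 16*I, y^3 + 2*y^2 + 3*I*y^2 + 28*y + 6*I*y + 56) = y - 4*I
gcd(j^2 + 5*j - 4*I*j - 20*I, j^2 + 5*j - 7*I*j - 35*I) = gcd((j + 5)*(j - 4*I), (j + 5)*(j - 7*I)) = j + 5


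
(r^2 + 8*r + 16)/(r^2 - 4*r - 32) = (r + 4)/(r - 8)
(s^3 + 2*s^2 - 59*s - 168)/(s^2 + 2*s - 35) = (s^2 - 5*s - 24)/(s - 5)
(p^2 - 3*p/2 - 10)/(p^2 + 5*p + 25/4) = 2*(p - 4)/(2*p + 5)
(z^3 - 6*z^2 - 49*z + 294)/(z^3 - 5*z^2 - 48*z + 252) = (z - 7)/(z - 6)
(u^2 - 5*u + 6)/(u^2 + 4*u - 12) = (u - 3)/(u + 6)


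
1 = 1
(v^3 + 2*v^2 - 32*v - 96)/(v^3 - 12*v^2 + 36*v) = (v^2 + 8*v + 16)/(v*(v - 6))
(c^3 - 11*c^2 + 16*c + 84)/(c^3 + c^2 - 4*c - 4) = (c^2 - 13*c + 42)/(c^2 - c - 2)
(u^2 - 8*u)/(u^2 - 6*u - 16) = u/(u + 2)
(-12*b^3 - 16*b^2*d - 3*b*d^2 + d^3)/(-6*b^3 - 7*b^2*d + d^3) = (6*b - d)/(3*b - d)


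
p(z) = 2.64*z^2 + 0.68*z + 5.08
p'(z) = 5.28*z + 0.68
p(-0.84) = 6.37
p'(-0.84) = -3.76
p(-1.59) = 10.67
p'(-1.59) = -7.72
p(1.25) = 10.06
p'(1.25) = 7.28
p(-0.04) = 5.06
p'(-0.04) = 0.47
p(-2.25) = 16.92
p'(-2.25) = -11.20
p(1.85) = 15.37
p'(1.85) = 10.45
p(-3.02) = 27.10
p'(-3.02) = -15.27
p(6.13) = 108.45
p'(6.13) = 33.05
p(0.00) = 5.08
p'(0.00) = 0.68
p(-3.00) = 26.80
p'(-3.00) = -15.16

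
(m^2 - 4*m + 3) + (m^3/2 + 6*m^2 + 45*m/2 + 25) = m^3/2 + 7*m^2 + 37*m/2 + 28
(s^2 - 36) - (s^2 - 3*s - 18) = 3*s - 18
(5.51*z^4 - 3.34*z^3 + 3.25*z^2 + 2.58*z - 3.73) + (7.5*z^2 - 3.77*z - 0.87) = 5.51*z^4 - 3.34*z^3 + 10.75*z^2 - 1.19*z - 4.6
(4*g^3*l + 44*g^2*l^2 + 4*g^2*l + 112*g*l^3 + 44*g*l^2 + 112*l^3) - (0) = 4*g^3*l + 44*g^2*l^2 + 4*g^2*l + 112*g*l^3 + 44*g*l^2 + 112*l^3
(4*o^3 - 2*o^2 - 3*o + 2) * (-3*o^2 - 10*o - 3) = -12*o^5 - 34*o^4 + 17*o^3 + 30*o^2 - 11*o - 6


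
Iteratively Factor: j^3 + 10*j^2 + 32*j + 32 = (j + 4)*(j^2 + 6*j + 8) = (j + 4)^2*(j + 2)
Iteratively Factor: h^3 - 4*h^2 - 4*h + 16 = (h - 4)*(h^2 - 4) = (h - 4)*(h - 2)*(h + 2)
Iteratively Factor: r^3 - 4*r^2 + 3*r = (r - 1)*(r^2 - 3*r) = r*(r - 1)*(r - 3)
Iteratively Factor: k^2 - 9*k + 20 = (k - 5)*(k - 4)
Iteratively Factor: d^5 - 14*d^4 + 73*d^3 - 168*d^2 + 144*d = (d - 4)*(d^4 - 10*d^3 + 33*d^2 - 36*d) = (d - 4)^2*(d^3 - 6*d^2 + 9*d) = (d - 4)^2*(d - 3)*(d^2 - 3*d) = d*(d - 4)^2*(d - 3)*(d - 3)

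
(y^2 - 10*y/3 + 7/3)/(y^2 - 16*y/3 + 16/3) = (3*y^2 - 10*y + 7)/(3*y^2 - 16*y + 16)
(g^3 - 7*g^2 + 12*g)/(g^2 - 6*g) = (g^2 - 7*g + 12)/(g - 6)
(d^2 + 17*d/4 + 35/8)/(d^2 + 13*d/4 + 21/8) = (2*d + 5)/(2*d + 3)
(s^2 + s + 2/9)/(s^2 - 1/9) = (3*s + 2)/(3*s - 1)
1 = 1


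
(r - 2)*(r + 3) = r^2 + r - 6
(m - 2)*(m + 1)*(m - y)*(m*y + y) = m^4*y - m^3*y^2 - 3*m^2*y + 3*m*y^2 - 2*m*y + 2*y^2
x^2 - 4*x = x*(x - 4)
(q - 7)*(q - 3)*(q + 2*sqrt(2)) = q^3 - 10*q^2 + 2*sqrt(2)*q^2 - 20*sqrt(2)*q + 21*q + 42*sqrt(2)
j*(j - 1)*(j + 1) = j^3 - j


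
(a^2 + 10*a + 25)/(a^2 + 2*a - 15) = (a + 5)/(a - 3)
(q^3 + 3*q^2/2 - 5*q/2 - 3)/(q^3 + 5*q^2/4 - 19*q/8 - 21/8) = 4*(q + 2)/(4*q + 7)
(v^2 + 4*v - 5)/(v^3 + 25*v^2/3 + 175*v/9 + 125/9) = 9*(v - 1)/(9*v^2 + 30*v + 25)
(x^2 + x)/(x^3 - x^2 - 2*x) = 1/(x - 2)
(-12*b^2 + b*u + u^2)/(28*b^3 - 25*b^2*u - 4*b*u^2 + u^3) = (-3*b + u)/(7*b^2 - 8*b*u + u^2)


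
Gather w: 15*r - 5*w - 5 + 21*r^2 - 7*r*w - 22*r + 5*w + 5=21*r^2 - 7*r*w - 7*r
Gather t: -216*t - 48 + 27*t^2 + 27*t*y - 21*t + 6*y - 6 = 27*t^2 + t*(27*y - 237) + 6*y - 54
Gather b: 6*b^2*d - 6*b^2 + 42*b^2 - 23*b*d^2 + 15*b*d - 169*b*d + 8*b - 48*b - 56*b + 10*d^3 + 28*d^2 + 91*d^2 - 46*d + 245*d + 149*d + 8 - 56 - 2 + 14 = b^2*(6*d + 36) + b*(-23*d^2 - 154*d - 96) + 10*d^3 + 119*d^2 + 348*d - 36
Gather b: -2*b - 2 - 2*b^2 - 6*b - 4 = -2*b^2 - 8*b - 6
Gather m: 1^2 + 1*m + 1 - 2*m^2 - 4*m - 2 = -2*m^2 - 3*m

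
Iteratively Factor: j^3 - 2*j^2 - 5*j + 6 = (j - 3)*(j^2 + j - 2) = (j - 3)*(j + 2)*(j - 1)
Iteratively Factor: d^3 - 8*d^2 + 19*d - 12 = (d - 1)*(d^2 - 7*d + 12) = (d - 3)*(d - 1)*(d - 4)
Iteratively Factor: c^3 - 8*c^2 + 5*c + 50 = (c - 5)*(c^2 - 3*c - 10) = (c - 5)^2*(c + 2)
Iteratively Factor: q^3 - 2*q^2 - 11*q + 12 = (q - 4)*(q^2 + 2*q - 3) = (q - 4)*(q + 3)*(q - 1)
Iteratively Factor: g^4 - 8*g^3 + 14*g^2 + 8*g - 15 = (g + 1)*(g^3 - 9*g^2 + 23*g - 15) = (g - 3)*(g + 1)*(g^2 - 6*g + 5) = (g - 3)*(g - 1)*(g + 1)*(g - 5)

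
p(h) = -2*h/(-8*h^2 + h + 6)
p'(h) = -2*h*(16*h - 1)/(-8*h^2 + h + 6)^2 - 2/(-8*h^2 + h + 6) = 2*(8*h^2 - h*(16*h - 1) - h - 6)/(-8*h^2 + h + 6)^2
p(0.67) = -0.44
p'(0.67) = -2.02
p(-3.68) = -0.07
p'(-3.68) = -0.02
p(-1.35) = -0.27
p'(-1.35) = -0.42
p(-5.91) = -0.04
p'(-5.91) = -0.01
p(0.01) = -0.00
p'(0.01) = -0.33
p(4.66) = 0.06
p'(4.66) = -0.01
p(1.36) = 0.37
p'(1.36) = -0.75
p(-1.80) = -0.17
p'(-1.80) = -0.14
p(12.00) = 0.02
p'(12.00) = 0.00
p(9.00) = 0.03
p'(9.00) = 0.00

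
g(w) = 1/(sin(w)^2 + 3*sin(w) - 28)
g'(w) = (-2*sin(w)*cos(w) - 3*cos(w))/(sin(w)^2 + 3*sin(w) - 28)^2 = -(2*sin(w) + 3)*cos(w)/(sin(w)^2 + 3*sin(w) - 28)^2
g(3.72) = -0.03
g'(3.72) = 0.00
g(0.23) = -0.04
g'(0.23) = -0.00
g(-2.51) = -0.03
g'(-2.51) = 0.00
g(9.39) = -0.04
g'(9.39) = 0.00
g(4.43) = -0.03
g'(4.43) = 0.00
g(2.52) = -0.04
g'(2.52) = 0.01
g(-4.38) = -0.04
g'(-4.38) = 0.00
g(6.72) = -0.04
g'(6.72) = -0.00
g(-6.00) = -0.04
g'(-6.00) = 0.00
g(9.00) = -0.04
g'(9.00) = 0.00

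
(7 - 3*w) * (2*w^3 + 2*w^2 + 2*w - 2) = -6*w^4 + 8*w^3 + 8*w^2 + 20*w - 14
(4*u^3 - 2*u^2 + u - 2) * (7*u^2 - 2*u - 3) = 28*u^5 - 22*u^4 - u^3 - 10*u^2 + u + 6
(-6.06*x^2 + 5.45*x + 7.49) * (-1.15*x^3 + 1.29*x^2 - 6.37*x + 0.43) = 6.969*x^5 - 14.0849*x^4 + 37.0192*x^3 - 27.6602*x^2 - 45.3678*x + 3.2207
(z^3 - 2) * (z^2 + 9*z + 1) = z^5 + 9*z^4 + z^3 - 2*z^2 - 18*z - 2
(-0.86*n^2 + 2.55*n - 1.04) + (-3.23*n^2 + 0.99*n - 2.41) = -4.09*n^2 + 3.54*n - 3.45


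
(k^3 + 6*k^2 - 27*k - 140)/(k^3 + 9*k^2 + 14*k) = (k^2 - k - 20)/(k*(k + 2))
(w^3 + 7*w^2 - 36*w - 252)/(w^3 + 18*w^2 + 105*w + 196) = (w^2 - 36)/(w^2 + 11*w + 28)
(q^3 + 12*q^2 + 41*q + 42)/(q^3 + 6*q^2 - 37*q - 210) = (q^2 + 5*q + 6)/(q^2 - q - 30)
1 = 1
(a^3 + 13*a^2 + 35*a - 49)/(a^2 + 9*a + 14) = (a^2 + 6*a - 7)/(a + 2)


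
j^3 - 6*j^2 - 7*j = j*(j - 7)*(j + 1)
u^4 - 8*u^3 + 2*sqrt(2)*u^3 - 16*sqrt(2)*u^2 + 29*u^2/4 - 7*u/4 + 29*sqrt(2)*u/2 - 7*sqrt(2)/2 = (u - 7)*(u - 1/2)^2*(u + 2*sqrt(2))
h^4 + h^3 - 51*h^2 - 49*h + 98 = (h - 7)*(h - 1)*(h + 2)*(h + 7)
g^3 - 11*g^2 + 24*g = g*(g - 8)*(g - 3)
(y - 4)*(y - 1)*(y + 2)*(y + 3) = y^4 - 15*y^2 - 10*y + 24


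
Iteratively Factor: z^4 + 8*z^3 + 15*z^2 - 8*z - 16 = (z - 1)*(z^3 + 9*z^2 + 24*z + 16) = (z - 1)*(z + 4)*(z^2 + 5*z + 4) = (z - 1)*(z + 1)*(z + 4)*(z + 4)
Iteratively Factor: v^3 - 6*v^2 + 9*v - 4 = (v - 4)*(v^2 - 2*v + 1) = (v - 4)*(v - 1)*(v - 1)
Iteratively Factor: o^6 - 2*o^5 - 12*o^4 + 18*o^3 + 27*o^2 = (o)*(o^5 - 2*o^4 - 12*o^3 + 18*o^2 + 27*o) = o*(o + 1)*(o^4 - 3*o^3 - 9*o^2 + 27*o) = o*(o - 3)*(o + 1)*(o^3 - 9*o) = o*(o - 3)^2*(o + 1)*(o^2 + 3*o) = o*(o - 3)^2*(o + 1)*(o + 3)*(o)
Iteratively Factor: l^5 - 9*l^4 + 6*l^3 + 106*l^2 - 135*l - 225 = (l + 3)*(l^4 - 12*l^3 + 42*l^2 - 20*l - 75) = (l + 1)*(l + 3)*(l^3 - 13*l^2 + 55*l - 75) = (l - 5)*(l + 1)*(l + 3)*(l^2 - 8*l + 15) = (l - 5)^2*(l + 1)*(l + 3)*(l - 3)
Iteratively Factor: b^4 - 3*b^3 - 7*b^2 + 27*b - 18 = (b - 1)*(b^3 - 2*b^2 - 9*b + 18) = (b - 1)*(b + 3)*(b^2 - 5*b + 6) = (b - 3)*(b - 1)*(b + 3)*(b - 2)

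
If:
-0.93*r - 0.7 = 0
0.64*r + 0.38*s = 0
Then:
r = -0.75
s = 1.27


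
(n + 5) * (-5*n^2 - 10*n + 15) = -5*n^3 - 35*n^2 - 35*n + 75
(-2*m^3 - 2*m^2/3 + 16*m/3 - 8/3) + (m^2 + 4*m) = -2*m^3 + m^2/3 + 28*m/3 - 8/3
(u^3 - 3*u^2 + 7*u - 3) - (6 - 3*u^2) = u^3 + 7*u - 9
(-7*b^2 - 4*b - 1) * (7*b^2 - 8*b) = -49*b^4 + 28*b^3 + 25*b^2 + 8*b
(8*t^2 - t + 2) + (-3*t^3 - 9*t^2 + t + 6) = -3*t^3 - t^2 + 8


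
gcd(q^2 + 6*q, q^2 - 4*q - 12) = 1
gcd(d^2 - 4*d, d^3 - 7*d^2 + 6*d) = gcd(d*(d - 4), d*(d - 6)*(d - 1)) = d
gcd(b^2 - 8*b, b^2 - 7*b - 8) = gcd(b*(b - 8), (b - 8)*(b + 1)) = b - 8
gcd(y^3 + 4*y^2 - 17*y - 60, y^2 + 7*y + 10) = y + 5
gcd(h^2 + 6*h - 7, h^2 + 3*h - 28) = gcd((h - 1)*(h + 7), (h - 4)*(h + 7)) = h + 7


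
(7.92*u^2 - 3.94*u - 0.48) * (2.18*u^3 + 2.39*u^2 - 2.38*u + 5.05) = 17.2656*u^5 + 10.3396*u^4 - 29.3126*u^3 + 48.226*u^2 - 18.7546*u - 2.424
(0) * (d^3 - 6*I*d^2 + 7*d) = 0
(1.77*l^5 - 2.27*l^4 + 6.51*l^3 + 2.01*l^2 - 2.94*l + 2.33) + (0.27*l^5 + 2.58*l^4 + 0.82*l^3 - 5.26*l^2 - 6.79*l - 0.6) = 2.04*l^5 + 0.31*l^4 + 7.33*l^3 - 3.25*l^2 - 9.73*l + 1.73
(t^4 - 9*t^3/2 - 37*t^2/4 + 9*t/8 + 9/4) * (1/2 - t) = -t^5 + 5*t^4 + 7*t^3 - 23*t^2/4 - 27*t/16 + 9/8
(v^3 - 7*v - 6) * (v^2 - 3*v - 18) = v^5 - 3*v^4 - 25*v^3 + 15*v^2 + 144*v + 108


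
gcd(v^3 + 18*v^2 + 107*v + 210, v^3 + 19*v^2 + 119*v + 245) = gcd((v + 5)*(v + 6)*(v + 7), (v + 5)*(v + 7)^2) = v^2 + 12*v + 35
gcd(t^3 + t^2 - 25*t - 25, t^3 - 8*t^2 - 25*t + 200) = t^2 - 25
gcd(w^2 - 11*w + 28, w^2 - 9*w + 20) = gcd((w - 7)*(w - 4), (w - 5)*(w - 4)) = w - 4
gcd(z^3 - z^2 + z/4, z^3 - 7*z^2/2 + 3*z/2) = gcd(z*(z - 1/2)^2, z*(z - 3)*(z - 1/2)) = z^2 - z/2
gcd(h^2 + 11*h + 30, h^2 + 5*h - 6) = h + 6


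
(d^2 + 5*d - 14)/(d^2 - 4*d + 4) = (d + 7)/(d - 2)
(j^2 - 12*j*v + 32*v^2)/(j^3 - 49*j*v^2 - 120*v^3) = (j - 4*v)/(j^2 + 8*j*v + 15*v^2)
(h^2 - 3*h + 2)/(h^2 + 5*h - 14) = (h - 1)/(h + 7)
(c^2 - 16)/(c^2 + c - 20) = (c + 4)/(c + 5)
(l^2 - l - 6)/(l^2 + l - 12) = (l + 2)/(l + 4)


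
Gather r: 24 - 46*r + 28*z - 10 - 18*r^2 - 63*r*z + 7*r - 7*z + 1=-18*r^2 + r*(-63*z - 39) + 21*z + 15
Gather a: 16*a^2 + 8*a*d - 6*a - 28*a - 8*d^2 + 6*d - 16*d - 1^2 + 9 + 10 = 16*a^2 + a*(8*d - 34) - 8*d^2 - 10*d + 18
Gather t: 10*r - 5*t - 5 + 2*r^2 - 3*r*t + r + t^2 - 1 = 2*r^2 + 11*r + t^2 + t*(-3*r - 5) - 6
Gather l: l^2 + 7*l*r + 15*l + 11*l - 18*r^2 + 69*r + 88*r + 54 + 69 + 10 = l^2 + l*(7*r + 26) - 18*r^2 + 157*r + 133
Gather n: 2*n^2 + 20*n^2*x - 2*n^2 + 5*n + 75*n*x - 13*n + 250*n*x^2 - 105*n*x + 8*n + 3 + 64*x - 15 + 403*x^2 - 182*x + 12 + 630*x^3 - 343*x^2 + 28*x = 20*n^2*x + n*(250*x^2 - 30*x) + 630*x^3 + 60*x^2 - 90*x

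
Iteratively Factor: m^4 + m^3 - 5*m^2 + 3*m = (m + 3)*(m^3 - 2*m^2 + m) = m*(m + 3)*(m^2 - 2*m + 1) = m*(m - 1)*(m + 3)*(m - 1)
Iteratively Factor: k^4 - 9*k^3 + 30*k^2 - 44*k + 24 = (k - 2)*(k^3 - 7*k^2 + 16*k - 12) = (k - 2)^2*(k^2 - 5*k + 6) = (k - 3)*(k - 2)^2*(k - 2)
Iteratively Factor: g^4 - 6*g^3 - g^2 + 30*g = (g - 3)*(g^3 - 3*g^2 - 10*g) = (g - 3)*(g + 2)*(g^2 - 5*g) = g*(g - 3)*(g + 2)*(g - 5)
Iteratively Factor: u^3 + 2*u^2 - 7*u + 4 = (u + 4)*(u^2 - 2*u + 1) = (u - 1)*(u + 4)*(u - 1)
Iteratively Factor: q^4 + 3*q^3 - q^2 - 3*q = (q)*(q^3 + 3*q^2 - q - 3) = q*(q + 3)*(q^2 - 1) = q*(q + 1)*(q + 3)*(q - 1)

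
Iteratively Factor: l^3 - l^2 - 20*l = (l)*(l^2 - l - 20) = l*(l - 5)*(l + 4)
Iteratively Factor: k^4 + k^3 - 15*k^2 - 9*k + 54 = (k + 3)*(k^3 - 2*k^2 - 9*k + 18) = (k + 3)^2*(k^2 - 5*k + 6) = (k - 2)*(k + 3)^2*(k - 3)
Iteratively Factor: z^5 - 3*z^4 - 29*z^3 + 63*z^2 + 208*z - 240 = (z - 1)*(z^4 - 2*z^3 - 31*z^2 + 32*z + 240) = (z - 1)*(z + 3)*(z^3 - 5*z^2 - 16*z + 80) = (z - 5)*(z - 1)*(z + 3)*(z^2 - 16) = (z - 5)*(z - 4)*(z - 1)*(z + 3)*(z + 4)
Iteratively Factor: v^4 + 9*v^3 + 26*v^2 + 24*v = (v + 2)*(v^3 + 7*v^2 + 12*v) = v*(v + 2)*(v^2 + 7*v + 12) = v*(v + 2)*(v + 4)*(v + 3)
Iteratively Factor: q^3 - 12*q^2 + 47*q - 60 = (q - 5)*(q^2 - 7*q + 12) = (q - 5)*(q - 3)*(q - 4)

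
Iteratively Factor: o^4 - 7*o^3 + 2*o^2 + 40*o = (o)*(o^3 - 7*o^2 + 2*o + 40) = o*(o - 5)*(o^2 - 2*o - 8) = o*(o - 5)*(o - 4)*(o + 2)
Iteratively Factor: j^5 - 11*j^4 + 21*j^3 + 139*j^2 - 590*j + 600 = (j - 2)*(j^4 - 9*j^3 + 3*j^2 + 145*j - 300) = (j - 5)*(j - 2)*(j^3 - 4*j^2 - 17*j + 60) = (j - 5)^2*(j - 2)*(j^2 + j - 12) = (j - 5)^2*(j - 3)*(j - 2)*(j + 4)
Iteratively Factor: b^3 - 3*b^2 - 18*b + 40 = (b - 2)*(b^2 - b - 20) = (b - 2)*(b + 4)*(b - 5)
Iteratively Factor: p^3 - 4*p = (p + 2)*(p^2 - 2*p) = (p - 2)*(p + 2)*(p)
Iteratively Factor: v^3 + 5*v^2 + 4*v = (v + 1)*(v^2 + 4*v) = (v + 1)*(v + 4)*(v)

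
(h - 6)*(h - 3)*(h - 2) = h^3 - 11*h^2 + 36*h - 36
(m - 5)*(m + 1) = m^2 - 4*m - 5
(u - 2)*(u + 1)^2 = u^3 - 3*u - 2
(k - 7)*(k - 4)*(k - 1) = k^3 - 12*k^2 + 39*k - 28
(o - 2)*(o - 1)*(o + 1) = o^3 - 2*o^2 - o + 2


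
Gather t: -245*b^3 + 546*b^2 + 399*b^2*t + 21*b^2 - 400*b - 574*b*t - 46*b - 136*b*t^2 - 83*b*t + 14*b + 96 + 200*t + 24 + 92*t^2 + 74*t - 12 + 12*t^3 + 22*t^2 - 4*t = -245*b^3 + 567*b^2 - 432*b + 12*t^3 + t^2*(114 - 136*b) + t*(399*b^2 - 657*b + 270) + 108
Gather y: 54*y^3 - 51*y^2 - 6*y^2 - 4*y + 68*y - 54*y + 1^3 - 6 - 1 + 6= 54*y^3 - 57*y^2 + 10*y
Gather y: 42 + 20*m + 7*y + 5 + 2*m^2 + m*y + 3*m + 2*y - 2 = 2*m^2 + 23*m + y*(m + 9) + 45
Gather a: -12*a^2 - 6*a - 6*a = -12*a^2 - 12*a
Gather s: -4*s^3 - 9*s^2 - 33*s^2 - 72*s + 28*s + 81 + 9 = -4*s^3 - 42*s^2 - 44*s + 90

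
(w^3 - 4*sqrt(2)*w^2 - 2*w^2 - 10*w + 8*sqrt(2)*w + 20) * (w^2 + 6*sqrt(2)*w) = w^5 - 2*w^4 + 2*sqrt(2)*w^4 - 58*w^3 - 4*sqrt(2)*w^3 - 60*sqrt(2)*w^2 + 116*w^2 + 120*sqrt(2)*w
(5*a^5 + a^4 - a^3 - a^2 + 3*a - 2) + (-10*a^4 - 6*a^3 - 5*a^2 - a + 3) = 5*a^5 - 9*a^4 - 7*a^3 - 6*a^2 + 2*a + 1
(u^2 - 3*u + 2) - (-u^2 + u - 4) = 2*u^2 - 4*u + 6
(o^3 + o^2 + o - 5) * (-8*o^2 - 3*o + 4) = -8*o^5 - 11*o^4 - 7*o^3 + 41*o^2 + 19*o - 20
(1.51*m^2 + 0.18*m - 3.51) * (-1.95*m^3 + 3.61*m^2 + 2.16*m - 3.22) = -2.9445*m^5 + 5.1001*m^4 + 10.7559*m^3 - 17.1445*m^2 - 8.1612*m + 11.3022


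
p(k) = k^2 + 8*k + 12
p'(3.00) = 14.00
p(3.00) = 45.00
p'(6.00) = 20.00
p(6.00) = 96.00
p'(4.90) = 17.80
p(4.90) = 75.21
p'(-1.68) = 4.64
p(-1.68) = 1.38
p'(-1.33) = 5.34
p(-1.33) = 3.13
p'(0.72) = 9.44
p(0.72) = 18.28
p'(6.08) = 20.16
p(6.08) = 97.61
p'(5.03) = 18.06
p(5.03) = 77.54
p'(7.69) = 23.38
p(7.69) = 132.66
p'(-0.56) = 6.88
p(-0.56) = 7.83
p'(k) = 2*k + 8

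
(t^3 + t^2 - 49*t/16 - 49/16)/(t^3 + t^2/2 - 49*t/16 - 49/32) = 2*(t + 1)/(2*t + 1)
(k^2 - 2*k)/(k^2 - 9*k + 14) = k/(k - 7)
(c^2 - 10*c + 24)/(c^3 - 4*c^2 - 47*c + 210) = (c - 4)/(c^2 + 2*c - 35)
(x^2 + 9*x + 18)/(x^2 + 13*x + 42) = (x + 3)/(x + 7)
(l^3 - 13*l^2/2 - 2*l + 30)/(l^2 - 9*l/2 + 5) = (l^2 - 4*l - 12)/(l - 2)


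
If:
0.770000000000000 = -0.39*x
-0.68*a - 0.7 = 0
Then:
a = -1.03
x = -1.97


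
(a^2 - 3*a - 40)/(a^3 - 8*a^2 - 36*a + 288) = (a + 5)/(a^2 - 36)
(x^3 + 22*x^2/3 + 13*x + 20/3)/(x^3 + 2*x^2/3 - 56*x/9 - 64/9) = 3*(x^2 + 6*x + 5)/(3*x^2 - 2*x - 16)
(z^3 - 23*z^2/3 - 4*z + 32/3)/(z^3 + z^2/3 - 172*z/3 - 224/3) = (z - 1)/(z + 7)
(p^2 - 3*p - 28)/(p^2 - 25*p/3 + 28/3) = 3*(p + 4)/(3*p - 4)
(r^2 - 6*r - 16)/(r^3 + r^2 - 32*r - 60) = (r - 8)/(r^2 - r - 30)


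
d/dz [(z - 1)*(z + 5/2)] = 2*z + 3/2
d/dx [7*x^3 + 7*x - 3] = 21*x^2 + 7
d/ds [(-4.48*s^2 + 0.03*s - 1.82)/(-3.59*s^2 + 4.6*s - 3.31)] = (-20.5003*s^2 + 16.59*s + 8.2727)/(12.8881*s^4 - 33.028*s^3 + 44.9258*s^2 - 30.452*s + 10.9561)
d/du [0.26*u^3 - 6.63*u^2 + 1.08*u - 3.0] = 0.78*u^2 - 13.26*u + 1.08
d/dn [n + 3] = 1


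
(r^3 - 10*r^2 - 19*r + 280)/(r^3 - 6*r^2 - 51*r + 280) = (r^2 - 2*r - 35)/(r^2 + 2*r - 35)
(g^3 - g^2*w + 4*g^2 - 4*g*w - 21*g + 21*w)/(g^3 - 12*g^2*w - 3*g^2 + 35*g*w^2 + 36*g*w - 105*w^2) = (g^2 - g*w + 7*g - 7*w)/(g^2 - 12*g*w + 35*w^2)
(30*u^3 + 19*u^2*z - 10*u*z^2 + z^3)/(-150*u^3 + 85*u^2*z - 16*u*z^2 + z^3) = (u + z)/(-5*u + z)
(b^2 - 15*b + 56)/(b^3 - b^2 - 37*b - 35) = (b - 8)/(b^2 + 6*b + 5)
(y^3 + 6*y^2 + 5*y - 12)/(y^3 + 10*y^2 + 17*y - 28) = (y + 3)/(y + 7)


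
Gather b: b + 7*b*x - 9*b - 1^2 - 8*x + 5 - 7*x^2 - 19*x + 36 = b*(7*x - 8) - 7*x^2 - 27*x + 40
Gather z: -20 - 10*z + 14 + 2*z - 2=-8*z - 8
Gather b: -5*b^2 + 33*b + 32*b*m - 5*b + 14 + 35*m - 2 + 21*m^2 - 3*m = -5*b^2 + b*(32*m + 28) + 21*m^2 + 32*m + 12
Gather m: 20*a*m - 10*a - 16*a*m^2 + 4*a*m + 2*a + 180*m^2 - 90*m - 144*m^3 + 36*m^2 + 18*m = -8*a - 144*m^3 + m^2*(216 - 16*a) + m*(24*a - 72)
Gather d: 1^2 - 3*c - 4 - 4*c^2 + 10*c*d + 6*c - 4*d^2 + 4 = -4*c^2 + 10*c*d + 3*c - 4*d^2 + 1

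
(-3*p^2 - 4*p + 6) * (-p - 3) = 3*p^3 + 13*p^2 + 6*p - 18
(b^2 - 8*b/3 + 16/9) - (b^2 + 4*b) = 16/9 - 20*b/3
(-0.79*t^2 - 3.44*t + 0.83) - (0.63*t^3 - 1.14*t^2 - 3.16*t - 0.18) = -0.63*t^3 + 0.35*t^2 - 0.28*t + 1.01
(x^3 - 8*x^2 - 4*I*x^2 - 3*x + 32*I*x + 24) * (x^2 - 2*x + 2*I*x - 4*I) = x^5 - 10*x^4 - 2*I*x^4 + 21*x^3 + 20*I*x^3 - 50*x^2 - 38*I*x^2 + 80*x + 60*I*x - 96*I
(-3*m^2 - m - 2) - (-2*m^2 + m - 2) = -m^2 - 2*m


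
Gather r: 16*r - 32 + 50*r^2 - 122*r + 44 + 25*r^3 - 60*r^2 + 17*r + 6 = 25*r^3 - 10*r^2 - 89*r + 18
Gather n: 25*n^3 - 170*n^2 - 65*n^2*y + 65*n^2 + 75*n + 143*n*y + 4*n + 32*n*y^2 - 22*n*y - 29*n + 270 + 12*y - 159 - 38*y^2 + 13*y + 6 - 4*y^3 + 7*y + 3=25*n^3 + n^2*(-65*y - 105) + n*(32*y^2 + 121*y + 50) - 4*y^3 - 38*y^2 + 32*y + 120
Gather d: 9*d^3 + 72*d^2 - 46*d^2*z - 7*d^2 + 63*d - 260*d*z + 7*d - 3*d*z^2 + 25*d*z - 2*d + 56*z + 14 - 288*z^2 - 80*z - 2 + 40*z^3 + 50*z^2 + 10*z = 9*d^3 + d^2*(65 - 46*z) + d*(-3*z^2 - 235*z + 68) + 40*z^3 - 238*z^2 - 14*z + 12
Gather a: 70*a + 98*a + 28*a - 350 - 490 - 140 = 196*a - 980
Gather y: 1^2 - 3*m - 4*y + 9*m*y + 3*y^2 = -3*m + 3*y^2 + y*(9*m - 4) + 1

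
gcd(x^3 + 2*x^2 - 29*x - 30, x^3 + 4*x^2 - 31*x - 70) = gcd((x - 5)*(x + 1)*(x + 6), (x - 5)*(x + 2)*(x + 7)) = x - 5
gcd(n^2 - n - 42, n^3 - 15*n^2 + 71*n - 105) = n - 7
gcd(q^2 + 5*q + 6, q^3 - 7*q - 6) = q + 2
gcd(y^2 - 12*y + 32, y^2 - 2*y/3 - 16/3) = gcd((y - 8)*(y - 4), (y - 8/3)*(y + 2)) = 1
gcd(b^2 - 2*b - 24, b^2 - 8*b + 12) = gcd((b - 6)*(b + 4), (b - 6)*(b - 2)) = b - 6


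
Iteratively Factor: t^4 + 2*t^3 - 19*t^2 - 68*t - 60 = (t - 5)*(t^3 + 7*t^2 + 16*t + 12) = (t - 5)*(t + 2)*(t^2 + 5*t + 6) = (t - 5)*(t + 2)*(t + 3)*(t + 2)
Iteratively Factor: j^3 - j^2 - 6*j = (j)*(j^2 - j - 6) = j*(j + 2)*(j - 3)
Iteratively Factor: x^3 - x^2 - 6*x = (x + 2)*(x^2 - 3*x) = x*(x + 2)*(x - 3)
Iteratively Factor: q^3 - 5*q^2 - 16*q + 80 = (q - 4)*(q^2 - q - 20) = (q - 5)*(q - 4)*(q + 4)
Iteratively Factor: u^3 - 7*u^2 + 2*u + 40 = (u - 5)*(u^2 - 2*u - 8) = (u - 5)*(u + 2)*(u - 4)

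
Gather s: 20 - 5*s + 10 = 30 - 5*s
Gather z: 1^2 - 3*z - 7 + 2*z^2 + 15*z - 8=2*z^2 + 12*z - 14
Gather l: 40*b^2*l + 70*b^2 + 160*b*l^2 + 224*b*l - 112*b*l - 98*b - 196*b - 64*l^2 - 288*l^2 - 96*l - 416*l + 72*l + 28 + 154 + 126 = 70*b^2 - 294*b + l^2*(160*b - 352) + l*(40*b^2 + 112*b - 440) + 308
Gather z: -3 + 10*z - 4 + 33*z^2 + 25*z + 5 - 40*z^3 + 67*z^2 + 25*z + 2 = -40*z^3 + 100*z^2 + 60*z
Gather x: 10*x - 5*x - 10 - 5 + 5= 5*x - 10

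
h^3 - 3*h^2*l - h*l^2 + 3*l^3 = (h - 3*l)*(h - l)*(h + l)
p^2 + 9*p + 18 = (p + 3)*(p + 6)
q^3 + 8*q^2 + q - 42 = (q - 2)*(q + 3)*(q + 7)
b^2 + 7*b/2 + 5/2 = (b + 1)*(b + 5/2)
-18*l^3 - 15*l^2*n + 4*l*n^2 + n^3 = (-3*l + n)*(l + n)*(6*l + n)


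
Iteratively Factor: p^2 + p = (p)*(p + 1)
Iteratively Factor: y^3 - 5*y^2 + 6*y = (y - 2)*(y^2 - 3*y) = y*(y - 2)*(y - 3)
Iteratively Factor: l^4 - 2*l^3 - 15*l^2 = (l + 3)*(l^3 - 5*l^2) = l*(l + 3)*(l^2 - 5*l) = l*(l - 5)*(l + 3)*(l)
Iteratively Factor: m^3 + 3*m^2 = (m)*(m^2 + 3*m) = m^2*(m + 3)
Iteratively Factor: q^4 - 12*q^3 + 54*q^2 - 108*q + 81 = (q - 3)*(q^3 - 9*q^2 + 27*q - 27) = (q - 3)^2*(q^2 - 6*q + 9) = (q - 3)^3*(q - 3)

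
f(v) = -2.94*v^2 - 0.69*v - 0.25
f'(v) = -5.88*v - 0.69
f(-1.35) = -4.68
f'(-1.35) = 7.25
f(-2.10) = -11.77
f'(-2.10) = 11.66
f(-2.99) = -24.47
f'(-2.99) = 16.89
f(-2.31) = -14.34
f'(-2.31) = 12.89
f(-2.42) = -15.80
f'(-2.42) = 13.54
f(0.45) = -1.16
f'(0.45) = -3.34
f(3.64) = -41.72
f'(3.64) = -22.09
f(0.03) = -0.27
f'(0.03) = -0.87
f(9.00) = -244.60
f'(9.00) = -53.61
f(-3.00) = -24.64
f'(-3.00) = 16.95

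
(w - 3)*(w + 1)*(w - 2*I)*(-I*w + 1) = -I*w^4 - w^3 + 2*I*w^3 + 2*w^2 + I*w^2 + 3*w + 4*I*w + 6*I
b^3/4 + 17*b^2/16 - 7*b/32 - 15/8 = (b/4 + 1)*(b - 5/4)*(b + 3/2)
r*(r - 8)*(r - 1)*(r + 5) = r^4 - 4*r^3 - 37*r^2 + 40*r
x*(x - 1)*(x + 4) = x^3 + 3*x^2 - 4*x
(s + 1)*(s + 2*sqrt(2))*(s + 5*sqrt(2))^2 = s^4 + s^3 + 12*sqrt(2)*s^3 + 12*sqrt(2)*s^2 + 90*s^2 + 90*s + 100*sqrt(2)*s + 100*sqrt(2)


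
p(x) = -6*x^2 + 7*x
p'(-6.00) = 79.00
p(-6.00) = -258.00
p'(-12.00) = 151.00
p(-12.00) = -948.00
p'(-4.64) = 62.68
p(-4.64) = -161.66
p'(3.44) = -34.28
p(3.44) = -46.92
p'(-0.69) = 15.28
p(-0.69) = -7.69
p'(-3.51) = 49.12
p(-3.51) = -98.49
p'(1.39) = -9.68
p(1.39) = -1.86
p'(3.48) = -34.76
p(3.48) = -48.30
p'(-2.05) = 31.60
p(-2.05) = -39.56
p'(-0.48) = 12.76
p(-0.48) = -4.74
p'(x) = 7 - 12*x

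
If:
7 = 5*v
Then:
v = 7/5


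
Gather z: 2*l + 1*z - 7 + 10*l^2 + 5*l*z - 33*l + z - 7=10*l^2 - 31*l + z*(5*l + 2) - 14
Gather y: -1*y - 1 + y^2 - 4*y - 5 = y^2 - 5*y - 6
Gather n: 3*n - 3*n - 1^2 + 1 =0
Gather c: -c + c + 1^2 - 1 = 0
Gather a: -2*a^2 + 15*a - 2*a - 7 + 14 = -2*a^2 + 13*a + 7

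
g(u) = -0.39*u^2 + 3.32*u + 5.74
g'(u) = 3.32 - 0.78*u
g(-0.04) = 5.61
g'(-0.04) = 3.35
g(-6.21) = -29.92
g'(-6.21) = 8.16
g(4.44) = 12.79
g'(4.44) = -0.14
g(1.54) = 9.93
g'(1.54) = 2.12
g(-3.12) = -8.41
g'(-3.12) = 5.75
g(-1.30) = 0.76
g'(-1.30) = 4.33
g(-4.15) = -14.75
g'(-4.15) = 6.56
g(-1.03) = 1.91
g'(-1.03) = 4.12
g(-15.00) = -131.81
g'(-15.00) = 15.02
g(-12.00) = -90.26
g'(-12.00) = 12.68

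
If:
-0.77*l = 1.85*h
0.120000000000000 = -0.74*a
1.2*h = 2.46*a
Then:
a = -0.16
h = -0.33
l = 0.80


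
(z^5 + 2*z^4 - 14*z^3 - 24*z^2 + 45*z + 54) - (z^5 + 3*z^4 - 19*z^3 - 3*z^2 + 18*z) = -z^4 + 5*z^3 - 21*z^2 + 27*z + 54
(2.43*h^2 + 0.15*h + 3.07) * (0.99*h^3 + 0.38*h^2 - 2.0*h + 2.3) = 2.4057*h^5 + 1.0719*h^4 - 1.7637*h^3 + 6.4556*h^2 - 5.795*h + 7.061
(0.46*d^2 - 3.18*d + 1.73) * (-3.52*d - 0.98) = -1.6192*d^3 + 10.7428*d^2 - 2.9732*d - 1.6954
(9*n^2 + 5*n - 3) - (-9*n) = 9*n^2 + 14*n - 3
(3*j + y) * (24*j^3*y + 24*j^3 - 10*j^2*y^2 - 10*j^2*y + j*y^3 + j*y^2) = 72*j^4*y + 72*j^4 - 6*j^3*y^2 - 6*j^3*y - 7*j^2*y^3 - 7*j^2*y^2 + j*y^4 + j*y^3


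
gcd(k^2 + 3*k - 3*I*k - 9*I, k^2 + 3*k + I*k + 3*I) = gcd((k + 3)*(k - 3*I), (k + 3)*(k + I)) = k + 3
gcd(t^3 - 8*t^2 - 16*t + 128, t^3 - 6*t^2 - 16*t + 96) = t^2 - 16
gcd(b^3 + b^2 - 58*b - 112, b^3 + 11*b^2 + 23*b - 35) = b + 7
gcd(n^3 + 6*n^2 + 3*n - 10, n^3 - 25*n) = n + 5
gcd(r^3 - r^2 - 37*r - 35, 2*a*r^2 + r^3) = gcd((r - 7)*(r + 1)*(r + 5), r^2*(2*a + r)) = 1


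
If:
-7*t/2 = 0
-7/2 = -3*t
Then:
No Solution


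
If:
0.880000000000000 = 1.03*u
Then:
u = 0.85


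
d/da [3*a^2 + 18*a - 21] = 6*a + 18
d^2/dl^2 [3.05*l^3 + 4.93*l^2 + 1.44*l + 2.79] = 18.3*l + 9.86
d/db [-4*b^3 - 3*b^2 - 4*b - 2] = -12*b^2 - 6*b - 4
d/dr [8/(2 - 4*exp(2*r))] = 16*exp(2*r)/(2*exp(2*r) - 1)^2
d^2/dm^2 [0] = 0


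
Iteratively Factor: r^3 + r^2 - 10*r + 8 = (r - 1)*(r^2 + 2*r - 8) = (r - 2)*(r - 1)*(r + 4)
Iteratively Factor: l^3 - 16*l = (l + 4)*(l^2 - 4*l) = (l - 4)*(l + 4)*(l)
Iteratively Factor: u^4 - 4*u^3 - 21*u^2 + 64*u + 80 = (u + 4)*(u^3 - 8*u^2 + 11*u + 20) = (u + 1)*(u + 4)*(u^2 - 9*u + 20) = (u - 5)*(u + 1)*(u + 4)*(u - 4)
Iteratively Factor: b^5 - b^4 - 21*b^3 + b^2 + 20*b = (b - 1)*(b^4 - 21*b^2 - 20*b) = (b - 1)*(b + 1)*(b^3 - b^2 - 20*b) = (b - 5)*(b - 1)*(b + 1)*(b^2 + 4*b) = (b - 5)*(b - 1)*(b + 1)*(b + 4)*(b)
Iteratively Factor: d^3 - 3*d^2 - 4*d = (d)*(d^2 - 3*d - 4) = d*(d + 1)*(d - 4)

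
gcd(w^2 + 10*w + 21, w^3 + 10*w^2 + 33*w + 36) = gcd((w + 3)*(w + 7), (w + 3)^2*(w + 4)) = w + 3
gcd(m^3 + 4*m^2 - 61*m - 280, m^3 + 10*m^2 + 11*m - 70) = m^2 + 12*m + 35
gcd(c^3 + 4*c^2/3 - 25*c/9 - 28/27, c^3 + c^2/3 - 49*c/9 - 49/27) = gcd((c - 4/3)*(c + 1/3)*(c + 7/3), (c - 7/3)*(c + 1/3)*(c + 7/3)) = c^2 + 8*c/3 + 7/9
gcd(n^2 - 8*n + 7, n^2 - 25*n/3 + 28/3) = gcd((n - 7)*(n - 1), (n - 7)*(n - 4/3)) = n - 7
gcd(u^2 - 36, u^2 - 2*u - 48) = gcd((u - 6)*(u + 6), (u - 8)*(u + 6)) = u + 6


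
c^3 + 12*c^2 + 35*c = c*(c + 5)*(c + 7)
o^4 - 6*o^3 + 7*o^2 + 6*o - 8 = (o - 4)*(o - 2)*(o - 1)*(o + 1)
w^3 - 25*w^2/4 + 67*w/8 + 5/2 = (w - 4)*(w - 5/2)*(w + 1/4)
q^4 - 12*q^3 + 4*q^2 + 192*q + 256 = (q - 8)^2*(q + 2)^2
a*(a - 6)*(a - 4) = a^3 - 10*a^2 + 24*a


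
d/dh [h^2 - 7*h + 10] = 2*h - 7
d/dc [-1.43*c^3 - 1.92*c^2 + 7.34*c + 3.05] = -4.29*c^2 - 3.84*c + 7.34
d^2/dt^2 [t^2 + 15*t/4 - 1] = 2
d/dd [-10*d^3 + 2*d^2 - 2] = 2*d*(2 - 15*d)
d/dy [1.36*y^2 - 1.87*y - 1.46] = 2.72*y - 1.87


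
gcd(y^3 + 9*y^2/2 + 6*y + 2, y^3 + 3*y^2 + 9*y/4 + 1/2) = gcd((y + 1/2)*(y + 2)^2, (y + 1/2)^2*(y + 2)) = y^2 + 5*y/2 + 1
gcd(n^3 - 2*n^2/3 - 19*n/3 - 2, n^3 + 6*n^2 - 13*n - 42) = n^2 - n - 6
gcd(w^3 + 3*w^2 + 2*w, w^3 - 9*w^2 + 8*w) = w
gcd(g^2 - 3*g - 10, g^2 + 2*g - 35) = g - 5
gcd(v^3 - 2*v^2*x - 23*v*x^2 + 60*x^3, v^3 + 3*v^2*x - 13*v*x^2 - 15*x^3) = -v^2 - 2*v*x + 15*x^2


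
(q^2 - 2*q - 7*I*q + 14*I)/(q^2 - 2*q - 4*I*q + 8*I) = (q - 7*I)/(q - 4*I)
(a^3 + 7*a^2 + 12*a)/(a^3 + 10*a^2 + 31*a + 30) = a*(a + 4)/(a^2 + 7*a + 10)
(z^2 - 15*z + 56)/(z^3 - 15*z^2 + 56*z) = 1/z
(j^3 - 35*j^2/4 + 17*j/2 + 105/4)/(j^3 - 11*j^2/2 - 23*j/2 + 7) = (4*j^2 - 7*j - 15)/(2*(2*j^2 + 3*j - 2))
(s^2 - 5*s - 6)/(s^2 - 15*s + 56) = (s^2 - 5*s - 6)/(s^2 - 15*s + 56)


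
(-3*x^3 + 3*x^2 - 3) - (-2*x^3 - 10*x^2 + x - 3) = -x^3 + 13*x^2 - x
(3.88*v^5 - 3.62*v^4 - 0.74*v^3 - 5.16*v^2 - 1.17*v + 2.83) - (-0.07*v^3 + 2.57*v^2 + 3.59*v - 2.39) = 3.88*v^5 - 3.62*v^4 - 0.67*v^3 - 7.73*v^2 - 4.76*v + 5.22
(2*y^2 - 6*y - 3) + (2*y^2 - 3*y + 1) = 4*y^2 - 9*y - 2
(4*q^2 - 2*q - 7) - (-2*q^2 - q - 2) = 6*q^2 - q - 5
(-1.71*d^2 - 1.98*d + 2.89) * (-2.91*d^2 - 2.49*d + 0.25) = 4.9761*d^4 + 10.0197*d^3 - 3.9072*d^2 - 7.6911*d + 0.7225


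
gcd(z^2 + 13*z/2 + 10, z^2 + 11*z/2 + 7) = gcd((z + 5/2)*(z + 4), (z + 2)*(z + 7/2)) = 1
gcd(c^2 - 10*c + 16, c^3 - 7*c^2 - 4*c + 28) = c - 2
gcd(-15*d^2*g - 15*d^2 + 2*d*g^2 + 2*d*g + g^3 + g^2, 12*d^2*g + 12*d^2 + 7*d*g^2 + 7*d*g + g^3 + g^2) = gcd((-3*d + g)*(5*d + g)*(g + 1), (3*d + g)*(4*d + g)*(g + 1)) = g + 1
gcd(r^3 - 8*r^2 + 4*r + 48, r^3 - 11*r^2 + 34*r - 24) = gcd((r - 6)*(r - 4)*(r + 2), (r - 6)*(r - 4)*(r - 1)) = r^2 - 10*r + 24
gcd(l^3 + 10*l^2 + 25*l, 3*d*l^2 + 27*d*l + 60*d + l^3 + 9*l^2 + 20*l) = l + 5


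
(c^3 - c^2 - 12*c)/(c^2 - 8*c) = (c^2 - c - 12)/(c - 8)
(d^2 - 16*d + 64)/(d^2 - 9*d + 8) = (d - 8)/(d - 1)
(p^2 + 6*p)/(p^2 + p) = (p + 6)/(p + 1)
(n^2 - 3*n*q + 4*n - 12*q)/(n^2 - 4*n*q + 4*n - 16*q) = (-n + 3*q)/(-n + 4*q)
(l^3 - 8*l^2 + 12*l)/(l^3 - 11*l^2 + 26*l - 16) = l*(l - 6)/(l^2 - 9*l + 8)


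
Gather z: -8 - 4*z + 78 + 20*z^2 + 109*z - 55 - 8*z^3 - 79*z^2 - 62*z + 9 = -8*z^3 - 59*z^2 + 43*z + 24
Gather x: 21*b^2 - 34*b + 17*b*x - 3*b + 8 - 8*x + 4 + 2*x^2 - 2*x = 21*b^2 - 37*b + 2*x^2 + x*(17*b - 10) + 12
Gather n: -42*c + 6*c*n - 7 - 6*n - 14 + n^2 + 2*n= -42*c + n^2 + n*(6*c - 4) - 21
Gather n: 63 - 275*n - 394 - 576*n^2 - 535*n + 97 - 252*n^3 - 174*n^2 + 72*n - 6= -252*n^3 - 750*n^2 - 738*n - 240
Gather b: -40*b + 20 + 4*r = -40*b + 4*r + 20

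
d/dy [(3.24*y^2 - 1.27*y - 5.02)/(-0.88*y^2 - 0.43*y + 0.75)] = (-2.5108*y^2 - 3.9752*y - 3.1111)/(0.7744*y^4 + 0.7568*y^3 - 1.1351*y^2 - 0.645*y + 0.5625)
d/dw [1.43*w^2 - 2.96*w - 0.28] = 2.86*w - 2.96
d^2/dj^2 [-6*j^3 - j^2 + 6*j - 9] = -36*j - 2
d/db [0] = 0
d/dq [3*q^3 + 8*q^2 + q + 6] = 9*q^2 + 16*q + 1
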